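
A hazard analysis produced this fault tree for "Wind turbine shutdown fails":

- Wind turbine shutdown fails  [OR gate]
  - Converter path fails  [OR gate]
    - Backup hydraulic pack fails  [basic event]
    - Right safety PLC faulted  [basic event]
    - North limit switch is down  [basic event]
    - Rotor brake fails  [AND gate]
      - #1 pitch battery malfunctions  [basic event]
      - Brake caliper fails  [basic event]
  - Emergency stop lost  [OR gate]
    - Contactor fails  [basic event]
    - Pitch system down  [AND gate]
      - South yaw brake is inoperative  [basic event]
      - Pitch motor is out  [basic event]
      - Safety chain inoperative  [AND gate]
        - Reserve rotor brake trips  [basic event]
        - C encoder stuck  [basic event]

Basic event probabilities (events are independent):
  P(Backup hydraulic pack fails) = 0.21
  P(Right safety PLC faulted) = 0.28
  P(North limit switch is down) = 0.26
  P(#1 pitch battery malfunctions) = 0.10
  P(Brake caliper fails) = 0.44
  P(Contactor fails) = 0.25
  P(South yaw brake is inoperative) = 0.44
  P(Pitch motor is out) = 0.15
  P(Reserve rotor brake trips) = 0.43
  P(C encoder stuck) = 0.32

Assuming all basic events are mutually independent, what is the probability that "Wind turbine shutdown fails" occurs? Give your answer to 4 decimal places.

0.7009

P(Rotor brake fails) [AND] = 0.10 × 0.44 = 0.044000
P(Converter path fails) [OR] = 1 − (1−0.21) × (1−0.28) × (1−0.26) × (1−0.044000) = 0.597608
P(Safety chain inoperative) [AND] = 0.43 × 0.32 = 0.137600
P(Pitch system down) [AND] = 0.44 × 0.15 × 0.137600 = 0.009082
P(Emergency stop lost) [OR] = 1 − (1−0.25) × (1−0.009082) = 0.256812
P(Wind turbine shutdown fails) [OR] = 1 − (1−0.597608) × (1−0.256812) = 0.700947
Rounded to 4 decimal places: P(Wind turbine shutdown fails) ≈ 0.7009.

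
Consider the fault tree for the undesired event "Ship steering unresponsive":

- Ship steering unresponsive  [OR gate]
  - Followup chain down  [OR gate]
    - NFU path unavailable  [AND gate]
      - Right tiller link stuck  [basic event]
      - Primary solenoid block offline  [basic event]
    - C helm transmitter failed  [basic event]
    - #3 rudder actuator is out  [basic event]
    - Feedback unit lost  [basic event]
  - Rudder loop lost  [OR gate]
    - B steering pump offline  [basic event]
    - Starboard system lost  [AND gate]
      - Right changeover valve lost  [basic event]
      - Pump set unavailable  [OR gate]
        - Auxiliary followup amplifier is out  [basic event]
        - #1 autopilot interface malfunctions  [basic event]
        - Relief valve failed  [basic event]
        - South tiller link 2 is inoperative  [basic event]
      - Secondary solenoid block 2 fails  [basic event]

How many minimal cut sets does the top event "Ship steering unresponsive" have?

9

NFU path unavailable [AND]: one cut set from each child combined → 1 × 1 = 1 cut set(s).
Followup chain down [OR]: union of children's cut sets → 4 cut set(s).
Pump set unavailable [OR]: union of children's cut sets → 4 cut set(s).
Starboard system lost [AND]: one cut set from each child combined → 1 × 4 × 1 = 4 cut set(s).
Rudder loop lost [OR]: union of children's cut sets → 5 cut set(s).
Ship steering unresponsive [OR]: union of children's cut sets → 9 cut set(s).
Minimal cut sets: {Primary solenoid block offline, Right tiller link stuck}; {C helm transmitter failed}; {#3 rudder actuator is out}; {Feedback unit lost}; {B steering pump offline}; {Auxiliary followup amplifier is out, Right changeover valve lost, Secondary solenoid block 2 fails}; {#1 autopilot interface malfunctions, Right changeover valve lost, Secondary solenoid block 2 fails}; {Relief valve failed, Right changeover valve lost, Secondary solenoid block 2 fails}; {Right changeover valve lost, Secondary solenoid block 2 fails, South tiller link 2 is inoperative}.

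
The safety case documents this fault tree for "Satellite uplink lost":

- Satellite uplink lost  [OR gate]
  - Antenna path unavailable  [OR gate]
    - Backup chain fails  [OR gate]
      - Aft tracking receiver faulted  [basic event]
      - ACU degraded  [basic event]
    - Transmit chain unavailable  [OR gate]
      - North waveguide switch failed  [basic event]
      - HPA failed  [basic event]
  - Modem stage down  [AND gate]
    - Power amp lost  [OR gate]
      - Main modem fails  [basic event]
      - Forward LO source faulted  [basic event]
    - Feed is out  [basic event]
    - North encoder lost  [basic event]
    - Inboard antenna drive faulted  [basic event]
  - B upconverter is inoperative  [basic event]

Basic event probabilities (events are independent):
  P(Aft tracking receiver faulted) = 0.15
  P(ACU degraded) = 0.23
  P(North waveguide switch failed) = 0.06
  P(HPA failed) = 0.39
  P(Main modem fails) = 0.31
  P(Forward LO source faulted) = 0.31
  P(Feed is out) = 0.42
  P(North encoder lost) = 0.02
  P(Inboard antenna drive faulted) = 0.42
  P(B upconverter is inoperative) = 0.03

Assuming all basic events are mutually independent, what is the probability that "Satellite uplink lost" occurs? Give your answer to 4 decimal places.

P(Backup chain fails) [OR] = 1 − (1−0.15) × (1−0.23) = 0.345500
P(Transmit chain unavailable) [OR] = 1 − (1−0.06) × (1−0.39) = 0.426600
P(Antenna path unavailable) [OR] = 1 − (1−0.345500) × (1−0.426600) = 0.624710
P(Power amp lost) [OR] = 1 − (1−0.31) × (1−0.31) = 0.523900
P(Modem stage down) [AND] = 0.523900 × 0.42 × 0.02 × 0.42 = 0.001848
P(Satellite uplink lost) [OR] = 1 − (1−0.624710) × (1−0.001848) × (1−0.03) = 0.636641
Rounded to 4 decimal places: P(Satellite uplink lost) ≈ 0.6366.

0.6366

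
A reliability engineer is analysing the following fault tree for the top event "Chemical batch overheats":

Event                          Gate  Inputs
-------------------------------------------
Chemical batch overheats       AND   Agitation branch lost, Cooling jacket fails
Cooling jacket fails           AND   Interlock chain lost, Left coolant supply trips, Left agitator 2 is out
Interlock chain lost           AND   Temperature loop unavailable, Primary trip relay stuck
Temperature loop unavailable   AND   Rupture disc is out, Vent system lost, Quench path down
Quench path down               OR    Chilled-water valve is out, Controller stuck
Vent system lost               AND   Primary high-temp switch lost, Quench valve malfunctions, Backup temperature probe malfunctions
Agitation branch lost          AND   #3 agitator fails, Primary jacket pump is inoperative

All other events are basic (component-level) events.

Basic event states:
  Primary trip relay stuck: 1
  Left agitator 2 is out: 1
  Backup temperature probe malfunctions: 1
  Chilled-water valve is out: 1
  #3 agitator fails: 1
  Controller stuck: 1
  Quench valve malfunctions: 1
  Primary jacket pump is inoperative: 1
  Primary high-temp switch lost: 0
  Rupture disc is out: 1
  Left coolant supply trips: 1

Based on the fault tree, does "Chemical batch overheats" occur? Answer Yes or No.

No

Agitation branch lost [AND]: #3 agitator fails=occurs, Primary jacket pump is inoperative=occurs → all inputs occur → occurs.
Vent system lost [AND]: Primary high-temp switch lost=not, Quench valve malfunctions=occurs, Backup temperature probe malfunctions=occurs → not all inputs occur → does not occur.
Quench path down [OR]: Chilled-water valve is out=occurs, Controller stuck=occurs → at least one input occurs → occurs.
Temperature loop unavailable [AND]: Rupture disc is out=occurs, Vent system lost=not, Quench path down=occurs → not all inputs occur → does not occur.
Interlock chain lost [AND]: Temperature loop unavailable=not, Primary trip relay stuck=occurs → not all inputs occur → does not occur.
Cooling jacket fails [AND]: Interlock chain lost=not, Left coolant supply trips=occurs, Left agitator 2 is out=occurs → not all inputs occur → does not occur.
Chemical batch overheats [AND]: Agitation branch lost=occurs, Cooling jacket fails=not → not all inputs occur → does not occur.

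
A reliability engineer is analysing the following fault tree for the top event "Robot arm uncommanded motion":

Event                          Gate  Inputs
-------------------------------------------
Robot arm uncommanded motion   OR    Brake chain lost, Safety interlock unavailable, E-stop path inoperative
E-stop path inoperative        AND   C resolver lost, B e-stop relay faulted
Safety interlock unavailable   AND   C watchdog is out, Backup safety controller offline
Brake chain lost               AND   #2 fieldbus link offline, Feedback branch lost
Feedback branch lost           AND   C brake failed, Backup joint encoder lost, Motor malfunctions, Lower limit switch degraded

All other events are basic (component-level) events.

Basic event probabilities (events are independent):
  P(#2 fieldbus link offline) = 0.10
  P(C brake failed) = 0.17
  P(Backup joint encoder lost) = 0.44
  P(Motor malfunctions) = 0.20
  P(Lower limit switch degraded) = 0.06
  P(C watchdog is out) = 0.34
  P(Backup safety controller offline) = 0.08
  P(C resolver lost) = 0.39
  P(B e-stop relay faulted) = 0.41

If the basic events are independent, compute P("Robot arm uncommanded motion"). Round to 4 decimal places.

0.1828

P(Feedback branch lost) [AND] = 0.17 × 0.44 × 0.20 × 0.06 = 0.000898
P(Brake chain lost) [AND] = 0.10 × 0.000898 = 0.000090
P(Safety interlock unavailable) [AND] = 0.34 × 0.08 = 0.027200
P(E-stop path inoperative) [AND] = 0.39 × 0.41 = 0.159900
P(Robot arm uncommanded motion) [OR] = 1 − (1−0.000090) × (1−0.027200) × (1−0.159900) = 0.182824
Rounded to 4 decimal places: P(Robot arm uncommanded motion) ≈ 0.1828.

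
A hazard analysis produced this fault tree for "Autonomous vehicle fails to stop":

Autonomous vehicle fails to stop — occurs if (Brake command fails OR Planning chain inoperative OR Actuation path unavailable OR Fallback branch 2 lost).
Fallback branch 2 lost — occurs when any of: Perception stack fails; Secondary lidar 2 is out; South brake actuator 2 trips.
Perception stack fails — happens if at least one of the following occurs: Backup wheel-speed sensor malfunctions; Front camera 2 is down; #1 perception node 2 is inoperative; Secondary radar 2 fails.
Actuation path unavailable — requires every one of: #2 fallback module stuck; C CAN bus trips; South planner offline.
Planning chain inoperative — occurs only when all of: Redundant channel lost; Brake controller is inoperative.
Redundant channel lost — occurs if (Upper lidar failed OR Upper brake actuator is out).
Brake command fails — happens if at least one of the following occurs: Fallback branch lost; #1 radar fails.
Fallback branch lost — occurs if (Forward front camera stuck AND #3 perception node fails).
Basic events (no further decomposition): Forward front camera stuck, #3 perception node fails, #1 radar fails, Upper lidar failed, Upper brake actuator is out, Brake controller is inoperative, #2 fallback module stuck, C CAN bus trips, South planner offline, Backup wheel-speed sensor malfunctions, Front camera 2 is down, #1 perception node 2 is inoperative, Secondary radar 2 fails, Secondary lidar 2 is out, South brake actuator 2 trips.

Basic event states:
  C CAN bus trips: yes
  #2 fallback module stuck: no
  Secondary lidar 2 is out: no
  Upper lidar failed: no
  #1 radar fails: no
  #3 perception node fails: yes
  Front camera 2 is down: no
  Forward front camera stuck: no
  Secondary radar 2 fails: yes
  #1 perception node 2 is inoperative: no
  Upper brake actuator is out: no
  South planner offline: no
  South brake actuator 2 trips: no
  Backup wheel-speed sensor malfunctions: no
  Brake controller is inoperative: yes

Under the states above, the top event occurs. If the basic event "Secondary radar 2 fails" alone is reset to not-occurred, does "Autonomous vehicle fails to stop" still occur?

Counterfactual: set "Secondary radar 2 fails" to not occurred.
Fallback branch lost [AND]: Forward front camera stuck=not, #3 perception node fails=occurs → not all inputs occur → does not occur.
Brake command fails [OR]: Fallback branch lost=not, #1 radar fails=not → no input occurs → does not occur.
Redundant channel lost [OR]: Upper lidar failed=not, Upper brake actuator is out=not → no input occurs → does not occur.
Planning chain inoperative [AND]: Redundant channel lost=not, Brake controller is inoperative=occurs → not all inputs occur → does not occur.
Actuation path unavailable [AND]: #2 fallback module stuck=not, C CAN bus trips=occurs, South planner offline=not → not all inputs occur → does not occur.
Perception stack fails [OR]: Backup wheel-speed sensor malfunctions=not, Front camera 2 is down=not, #1 perception node 2 is inoperative=not, Secondary radar 2 fails=not → no input occurs → does not occur.
Fallback branch 2 lost [OR]: Perception stack fails=not, Secondary lidar 2 is out=not, South brake actuator 2 trips=not → no input occurs → does not occur.
Autonomous vehicle fails to stop [OR]: Brake command fails=not, Planning chain inoperative=not, Actuation path unavailable=not, Fallback branch 2 lost=not → no input occurs → does not occur.

No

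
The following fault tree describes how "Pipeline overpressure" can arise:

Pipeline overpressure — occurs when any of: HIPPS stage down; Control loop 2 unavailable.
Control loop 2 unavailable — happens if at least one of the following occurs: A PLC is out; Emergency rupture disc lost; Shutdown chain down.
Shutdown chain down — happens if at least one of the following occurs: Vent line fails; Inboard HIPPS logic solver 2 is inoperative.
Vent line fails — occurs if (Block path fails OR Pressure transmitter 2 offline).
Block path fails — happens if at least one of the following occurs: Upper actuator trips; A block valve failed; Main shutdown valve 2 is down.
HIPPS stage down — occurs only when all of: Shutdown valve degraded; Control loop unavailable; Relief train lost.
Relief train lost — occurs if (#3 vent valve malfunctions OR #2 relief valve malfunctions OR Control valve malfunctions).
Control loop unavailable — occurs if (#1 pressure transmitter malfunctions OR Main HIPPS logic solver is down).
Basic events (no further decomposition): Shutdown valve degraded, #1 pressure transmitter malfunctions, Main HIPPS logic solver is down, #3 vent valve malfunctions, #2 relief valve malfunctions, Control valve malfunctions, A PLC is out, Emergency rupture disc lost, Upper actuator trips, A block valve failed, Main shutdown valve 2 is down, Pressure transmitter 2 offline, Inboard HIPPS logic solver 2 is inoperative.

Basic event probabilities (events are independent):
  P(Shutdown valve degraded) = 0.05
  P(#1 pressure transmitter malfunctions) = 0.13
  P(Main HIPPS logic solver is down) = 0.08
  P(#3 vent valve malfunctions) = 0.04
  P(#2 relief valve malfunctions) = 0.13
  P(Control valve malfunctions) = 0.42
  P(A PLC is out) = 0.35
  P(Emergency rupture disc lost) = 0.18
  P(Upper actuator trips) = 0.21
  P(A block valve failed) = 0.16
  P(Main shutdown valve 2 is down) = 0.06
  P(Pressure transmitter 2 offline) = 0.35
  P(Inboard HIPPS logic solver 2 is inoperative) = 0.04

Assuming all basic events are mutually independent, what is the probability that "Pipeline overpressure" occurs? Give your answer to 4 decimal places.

P(Control loop unavailable) [OR] = 1 − (1−0.13) × (1−0.08) = 0.199600
P(Relief train lost) [OR] = 1 − (1−0.04) × (1−0.13) × (1−0.42) = 0.515584
P(HIPPS stage down) [AND] = 0.05 × 0.199600 × 0.515584 = 0.005146
P(Block path fails) [OR] = 1 − (1−0.21) × (1−0.16) × (1−0.06) = 0.376216
P(Vent line fails) [OR] = 1 − (1−0.376216) × (1−0.35) = 0.594540
P(Shutdown chain down) [OR] = 1 − (1−0.594540) × (1−0.04) = 0.610758
P(Control loop 2 unavailable) [OR] = 1 − (1−0.35) × (1−0.18) × (1−0.610758) = 0.792534
P(Pipeline overpressure) [OR] = 1 − (1−0.005146) × (1−0.792534) = 0.793602
Rounded to 4 decimal places: P(Pipeline overpressure) ≈ 0.7936.

0.7936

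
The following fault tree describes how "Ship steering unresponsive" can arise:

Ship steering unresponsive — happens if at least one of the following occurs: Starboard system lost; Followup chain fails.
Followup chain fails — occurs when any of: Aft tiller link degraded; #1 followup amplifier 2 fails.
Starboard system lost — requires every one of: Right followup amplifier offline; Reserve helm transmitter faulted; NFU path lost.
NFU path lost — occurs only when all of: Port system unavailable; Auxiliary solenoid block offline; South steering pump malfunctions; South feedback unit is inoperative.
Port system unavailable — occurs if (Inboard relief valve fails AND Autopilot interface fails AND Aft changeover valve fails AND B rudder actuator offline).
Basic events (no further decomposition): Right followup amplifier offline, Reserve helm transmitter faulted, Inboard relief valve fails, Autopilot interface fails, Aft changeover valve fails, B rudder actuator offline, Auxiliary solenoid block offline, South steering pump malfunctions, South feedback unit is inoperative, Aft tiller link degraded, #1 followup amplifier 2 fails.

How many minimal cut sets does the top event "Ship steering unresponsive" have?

Port system unavailable [AND]: one cut set from each child combined → 1 × 1 × 1 × 1 = 1 cut set(s).
NFU path lost [AND]: one cut set from each child combined → 1 × 1 × 1 × 1 = 1 cut set(s).
Starboard system lost [AND]: one cut set from each child combined → 1 × 1 × 1 = 1 cut set(s).
Followup chain fails [OR]: union of children's cut sets → 2 cut set(s).
Ship steering unresponsive [OR]: union of children's cut sets → 3 cut set(s).
Minimal cut sets: {Aft changeover valve fails, Autopilot interface fails, Auxiliary solenoid block offline, B rudder actuator offline, Inboard relief valve fails, Reserve helm transmitter faulted, Right followup amplifier offline, South feedback unit is inoperative, South steering pump malfunctions}; {Aft tiller link degraded}; {#1 followup amplifier 2 fails}.

3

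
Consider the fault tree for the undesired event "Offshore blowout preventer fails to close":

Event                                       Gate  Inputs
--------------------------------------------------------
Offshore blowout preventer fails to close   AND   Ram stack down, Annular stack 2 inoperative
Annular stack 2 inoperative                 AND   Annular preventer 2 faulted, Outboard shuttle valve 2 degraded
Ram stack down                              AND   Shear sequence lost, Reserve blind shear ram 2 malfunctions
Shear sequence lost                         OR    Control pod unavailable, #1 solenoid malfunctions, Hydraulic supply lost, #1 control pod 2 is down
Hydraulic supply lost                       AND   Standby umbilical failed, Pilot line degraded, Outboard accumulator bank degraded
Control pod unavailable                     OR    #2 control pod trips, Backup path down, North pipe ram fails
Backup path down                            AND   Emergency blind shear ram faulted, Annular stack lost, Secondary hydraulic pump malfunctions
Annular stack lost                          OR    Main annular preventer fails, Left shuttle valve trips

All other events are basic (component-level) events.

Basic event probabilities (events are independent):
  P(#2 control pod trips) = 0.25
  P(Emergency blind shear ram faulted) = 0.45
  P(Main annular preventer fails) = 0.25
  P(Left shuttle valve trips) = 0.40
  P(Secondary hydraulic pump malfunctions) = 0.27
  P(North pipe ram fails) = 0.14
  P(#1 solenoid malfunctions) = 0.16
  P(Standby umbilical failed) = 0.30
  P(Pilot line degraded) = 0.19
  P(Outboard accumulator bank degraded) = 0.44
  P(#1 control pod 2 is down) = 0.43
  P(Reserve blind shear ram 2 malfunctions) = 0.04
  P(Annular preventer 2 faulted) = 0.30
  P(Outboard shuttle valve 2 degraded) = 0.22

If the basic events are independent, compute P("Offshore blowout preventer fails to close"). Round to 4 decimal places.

P(Annular stack lost) [OR] = 1 − (1−0.25) × (1−0.40) = 0.550000
P(Backup path down) [AND] = 0.45 × 0.550000 × 0.27 = 0.066825
P(Control pod unavailable) [OR] = 1 − (1−0.25) × (1−0.066825) × (1−0.14) = 0.398102
P(Hydraulic supply lost) [AND] = 0.30 × 0.19 × 0.44 = 0.025080
P(Shear sequence lost) [OR] = 1 − (1−0.398102) × (1−0.16) × (1−0.025080) × (1−0.43) = 0.719039
P(Ram stack down) [AND] = 0.719039 × 0.04 = 0.028762
P(Annular stack 2 inoperative) [AND] = 0.30 × 0.22 = 0.066000
P(Offshore blowout preventer fails to close) [AND] = 0.028762 × 0.066000 = 0.001898
Rounded to 4 decimal places: P(Offshore blowout preventer fails to close) ≈ 0.0019.

0.0019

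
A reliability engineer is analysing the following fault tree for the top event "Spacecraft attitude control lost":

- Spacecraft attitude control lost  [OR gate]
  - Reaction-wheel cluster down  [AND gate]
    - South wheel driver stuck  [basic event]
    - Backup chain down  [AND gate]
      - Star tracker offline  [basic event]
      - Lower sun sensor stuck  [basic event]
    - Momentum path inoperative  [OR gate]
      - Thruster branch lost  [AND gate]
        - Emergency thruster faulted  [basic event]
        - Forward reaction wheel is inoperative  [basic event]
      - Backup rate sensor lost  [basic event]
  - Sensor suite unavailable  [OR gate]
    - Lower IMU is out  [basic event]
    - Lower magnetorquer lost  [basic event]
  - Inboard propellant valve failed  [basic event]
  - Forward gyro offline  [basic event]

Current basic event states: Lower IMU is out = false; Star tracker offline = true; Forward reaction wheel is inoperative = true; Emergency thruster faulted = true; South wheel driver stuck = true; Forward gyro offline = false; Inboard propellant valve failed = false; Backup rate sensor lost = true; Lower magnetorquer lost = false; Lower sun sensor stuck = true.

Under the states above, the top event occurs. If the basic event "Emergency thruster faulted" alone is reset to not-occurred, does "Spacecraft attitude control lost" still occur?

Counterfactual: set "Emergency thruster faulted" to not occurred.
Backup chain down [AND]: Star tracker offline=occurs, Lower sun sensor stuck=occurs → all inputs occur → occurs.
Thruster branch lost [AND]: Emergency thruster faulted=not, Forward reaction wheel is inoperative=occurs → not all inputs occur → does not occur.
Momentum path inoperative [OR]: Thruster branch lost=not, Backup rate sensor lost=occurs → at least one input occurs → occurs.
Reaction-wheel cluster down [AND]: South wheel driver stuck=occurs, Backup chain down=occurs, Momentum path inoperative=occurs → all inputs occur → occurs.
Sensor suite unavailable [OR]: Lower IMU is out=not, Lower magnetorquer lost=not → no input occurs → does not occur.
Spacecraft attitude control lost [OR]: Reaction-wheel cluster down=occurs, Sensor suite unavailable=not, Inboard propellant valve failed=not, Forward gyro offline=not → at least one input occurs → occurs.

Yes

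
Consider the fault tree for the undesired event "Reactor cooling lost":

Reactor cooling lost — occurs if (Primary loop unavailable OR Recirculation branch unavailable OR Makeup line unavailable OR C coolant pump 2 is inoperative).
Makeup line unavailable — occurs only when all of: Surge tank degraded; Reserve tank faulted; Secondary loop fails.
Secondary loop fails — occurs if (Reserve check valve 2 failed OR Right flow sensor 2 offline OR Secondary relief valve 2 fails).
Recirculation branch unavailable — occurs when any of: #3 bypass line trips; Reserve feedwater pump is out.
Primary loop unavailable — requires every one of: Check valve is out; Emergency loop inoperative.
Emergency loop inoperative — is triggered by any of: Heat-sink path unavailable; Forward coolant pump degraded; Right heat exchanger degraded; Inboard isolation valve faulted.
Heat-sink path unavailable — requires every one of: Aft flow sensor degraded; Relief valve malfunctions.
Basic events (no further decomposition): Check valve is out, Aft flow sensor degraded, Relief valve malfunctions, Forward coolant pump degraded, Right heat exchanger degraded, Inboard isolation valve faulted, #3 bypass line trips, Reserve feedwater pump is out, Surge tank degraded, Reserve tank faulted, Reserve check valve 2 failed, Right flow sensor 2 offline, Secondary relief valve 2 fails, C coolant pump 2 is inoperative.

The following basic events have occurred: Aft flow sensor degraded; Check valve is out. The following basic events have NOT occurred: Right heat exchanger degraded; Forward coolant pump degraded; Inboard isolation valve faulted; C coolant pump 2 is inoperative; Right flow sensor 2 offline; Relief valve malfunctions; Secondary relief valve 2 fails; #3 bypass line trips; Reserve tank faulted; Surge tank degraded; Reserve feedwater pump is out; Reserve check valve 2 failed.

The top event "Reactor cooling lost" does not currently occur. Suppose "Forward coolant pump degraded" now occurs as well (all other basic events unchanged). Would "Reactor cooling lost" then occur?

Counterfactual: set "Forward coolant pump degraded" to occurred.
Heat-sink path unavailable [AND]: Aft flow sensor degraded=occurs, Relief valve malfunctions=not → not all inputs occur → does not occur.
Emergency loop inoperative [OR]: Heat-sink path unavailable=not, Forward coolant pump degraded=occurs, Right heat exchanger degraded=not, Inboard isolation valve faulted=not → at least one input occurs → occurs.
Primary loop unavailable [AND]: Check valve is out=occurs, Emergency loop inoperative=occurs → all inputs occur → occurs.
Recirculation branch unavailable [OR]: #3 bypass line trips=not, Reserve feedwater pump is out=not → no input occurs → does not occur.
Secondary loop fails [OR]: Reserve check valve 2 failed=not, Right flow sensor 2 offline=not, Secondary relief valve 2 fails=not → no input occurs → does not occur.
Makeup line unavailable [AND]: Surge tank degraded=not, Reserve tank faulted=not, Secondary loop fails=not → not all inputs occur → does not occur.
Reactor cooling lost [OR]: Primary loop unavailable=occurs, Recirculation branch unavailable=not, Makeup line unavailable=not, C coolant pump 2 is inoperative=not → at least one input occurs → occurs.

Yes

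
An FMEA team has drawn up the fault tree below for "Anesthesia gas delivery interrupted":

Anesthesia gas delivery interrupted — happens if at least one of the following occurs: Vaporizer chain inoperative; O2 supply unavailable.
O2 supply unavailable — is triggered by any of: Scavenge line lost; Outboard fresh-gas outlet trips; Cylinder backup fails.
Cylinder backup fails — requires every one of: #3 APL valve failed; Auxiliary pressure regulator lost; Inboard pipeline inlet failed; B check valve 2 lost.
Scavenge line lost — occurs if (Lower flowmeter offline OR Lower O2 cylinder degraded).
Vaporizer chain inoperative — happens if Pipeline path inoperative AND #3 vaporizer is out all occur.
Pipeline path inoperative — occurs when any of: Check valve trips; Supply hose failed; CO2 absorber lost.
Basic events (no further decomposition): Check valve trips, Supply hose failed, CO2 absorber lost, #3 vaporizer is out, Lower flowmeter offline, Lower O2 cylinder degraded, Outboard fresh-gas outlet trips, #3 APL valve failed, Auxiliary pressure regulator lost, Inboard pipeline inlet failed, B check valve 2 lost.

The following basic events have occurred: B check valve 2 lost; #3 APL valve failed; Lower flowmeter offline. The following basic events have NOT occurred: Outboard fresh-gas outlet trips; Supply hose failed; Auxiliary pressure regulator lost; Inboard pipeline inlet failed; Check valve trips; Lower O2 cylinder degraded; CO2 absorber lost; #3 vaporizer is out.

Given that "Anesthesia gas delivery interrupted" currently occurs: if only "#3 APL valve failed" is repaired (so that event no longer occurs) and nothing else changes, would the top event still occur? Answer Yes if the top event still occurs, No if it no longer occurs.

Yes

Counterfactual: set "#3 APL valve failed" to not occurred.
Pipeline path inoperative [OR]: Check valve trips=not, Supply hose failed=not, CO2 absorber lost=not → no input occurs → does not occur.
Vaporizer chain inoperative [AND]: Pipeline path inoperative=not, #3 vaporizer is out=not → not all inputs occur → does not occur.
Scavenge line lost [OR]: Lower flowmeter offline=occurs, Lower O2 cylinder degraded=not → at least one input occurs → occurs.
Cylinder backup fails [AND]: #3 APL valve failed=not, Auxiliary pressure regulator lost=not, Inboard pipeline inlet failed=not, B check valve 2 lost=occurs → not all inputs occur → does not occur.
O2 supply unavailable [OR]: Scavenge line lost=occurs, Outboard fresh-gas outlet trips=not, Cylinder backup fails=not → at least one input occurs → occurs.
Anesthesia gas delivery interrupted [OR]: Vaporizer chain inoperative=not, O2 supply unavailable=occurs → at least one input occurs → occurs.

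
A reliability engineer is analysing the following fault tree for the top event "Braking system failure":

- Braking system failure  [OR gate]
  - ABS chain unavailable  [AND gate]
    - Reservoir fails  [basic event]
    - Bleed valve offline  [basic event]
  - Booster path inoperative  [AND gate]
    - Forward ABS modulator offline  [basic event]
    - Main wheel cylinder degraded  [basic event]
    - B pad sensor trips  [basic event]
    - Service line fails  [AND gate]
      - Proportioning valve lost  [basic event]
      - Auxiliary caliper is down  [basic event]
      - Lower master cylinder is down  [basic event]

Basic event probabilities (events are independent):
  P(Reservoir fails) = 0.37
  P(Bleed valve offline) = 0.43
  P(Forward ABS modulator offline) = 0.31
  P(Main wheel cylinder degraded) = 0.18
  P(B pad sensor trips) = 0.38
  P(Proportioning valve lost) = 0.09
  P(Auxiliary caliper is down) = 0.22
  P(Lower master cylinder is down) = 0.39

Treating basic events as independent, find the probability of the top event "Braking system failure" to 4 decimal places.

0.1592

P(ABS chain unavailable) [AND] = 0.37 × 0.43 = 0.159100
P(Service line fails) [AND] = 0.09 × 0.22 × 0.39 = 0.007722
P(Booster path inoperative) [AND] = 0.31 × 0.18 × 0.38 × 0.007722 = 0.000164
P(Braking system failure) [OR] = 1 − (1−0.159100) × (1−0.000164) = 0.159238
Rounded to 4 decimal places: P(Braking system failure) ≈ 0.1592.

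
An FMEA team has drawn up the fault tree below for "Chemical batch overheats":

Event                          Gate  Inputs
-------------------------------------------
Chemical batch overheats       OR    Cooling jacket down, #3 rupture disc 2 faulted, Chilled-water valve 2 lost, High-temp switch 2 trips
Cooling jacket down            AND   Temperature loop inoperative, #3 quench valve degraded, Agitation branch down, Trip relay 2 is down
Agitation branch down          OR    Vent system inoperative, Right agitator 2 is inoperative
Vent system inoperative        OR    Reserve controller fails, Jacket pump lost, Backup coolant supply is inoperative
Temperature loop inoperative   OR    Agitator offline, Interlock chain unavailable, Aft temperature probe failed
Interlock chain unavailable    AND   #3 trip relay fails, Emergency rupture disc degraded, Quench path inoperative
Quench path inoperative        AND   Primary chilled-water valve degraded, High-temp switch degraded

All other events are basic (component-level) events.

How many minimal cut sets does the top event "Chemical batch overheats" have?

15

Quench path inoperative [AND]: one cut set from each child combined → 1 × 1 = 1 cut set(s).
Interlock chain unavailable [AND]: one cut set from each child combined → 1 × 1 × 1 = 1 cut set(s).
Temperature loop inoperative [OR]: union of children's cut sets → 3 cut set(s).
Vent system inoperative [OR]: union of children's cut sets → 3 cut set(s).
Agitation branch down [OR]: union of children's cut sets → 4 cut set(s).
Cooling jacket down [AND]: one cut set from each child combined → 3 × 1 × 4 × 1 = 12 cut set(s).
Chemical batch overheats [OR]: union of children's cut sets → 15 cut set(s).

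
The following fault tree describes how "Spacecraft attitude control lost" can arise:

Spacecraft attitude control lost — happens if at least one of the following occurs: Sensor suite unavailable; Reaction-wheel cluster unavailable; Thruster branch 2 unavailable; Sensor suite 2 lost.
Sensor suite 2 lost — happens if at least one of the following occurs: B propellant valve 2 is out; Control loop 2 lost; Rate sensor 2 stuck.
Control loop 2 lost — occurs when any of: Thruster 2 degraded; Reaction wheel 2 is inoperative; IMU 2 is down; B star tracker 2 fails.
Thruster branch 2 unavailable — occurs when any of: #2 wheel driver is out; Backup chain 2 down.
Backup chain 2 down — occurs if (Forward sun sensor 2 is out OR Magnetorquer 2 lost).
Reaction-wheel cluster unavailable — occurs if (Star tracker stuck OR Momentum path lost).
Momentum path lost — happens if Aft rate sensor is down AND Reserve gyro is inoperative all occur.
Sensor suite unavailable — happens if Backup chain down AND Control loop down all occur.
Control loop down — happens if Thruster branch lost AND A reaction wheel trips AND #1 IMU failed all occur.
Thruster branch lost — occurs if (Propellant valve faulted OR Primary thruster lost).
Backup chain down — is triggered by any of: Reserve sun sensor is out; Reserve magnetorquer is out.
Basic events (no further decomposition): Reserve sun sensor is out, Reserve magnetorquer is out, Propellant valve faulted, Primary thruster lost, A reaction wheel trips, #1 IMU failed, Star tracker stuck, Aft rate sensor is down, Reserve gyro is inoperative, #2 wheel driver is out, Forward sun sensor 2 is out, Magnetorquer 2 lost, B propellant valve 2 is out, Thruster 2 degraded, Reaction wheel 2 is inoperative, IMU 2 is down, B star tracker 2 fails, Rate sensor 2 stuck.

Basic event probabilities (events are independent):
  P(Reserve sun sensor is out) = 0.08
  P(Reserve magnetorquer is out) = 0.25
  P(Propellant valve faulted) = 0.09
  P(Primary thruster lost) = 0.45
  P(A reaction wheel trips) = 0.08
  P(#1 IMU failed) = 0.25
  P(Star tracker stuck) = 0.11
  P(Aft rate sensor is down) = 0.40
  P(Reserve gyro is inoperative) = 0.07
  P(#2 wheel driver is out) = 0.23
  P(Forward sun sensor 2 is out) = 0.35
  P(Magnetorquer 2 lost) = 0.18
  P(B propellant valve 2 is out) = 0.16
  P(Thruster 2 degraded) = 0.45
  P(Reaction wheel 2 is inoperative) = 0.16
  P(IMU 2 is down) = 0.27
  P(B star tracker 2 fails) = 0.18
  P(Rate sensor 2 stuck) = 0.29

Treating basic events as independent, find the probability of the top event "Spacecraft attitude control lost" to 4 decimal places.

0.9416

P(Backup chain down) [OR] = 1 − (1−0.08) × (1−0.25) = 0.310000
P(Thruster branch lost) [OR] = 1 − (1−0.09) × (1−0.45) = 0.499500
P(Control loop down) [AND] = 0.499500 × 0.08 × 0.25 = 0.009990
P(Sensor suite unavailable) [AND] = 0.310000 × 0.009990 = 0.003097
P(Momentum path lost) [AND] = 0.40 × 0.07 = 0.028000
P(Reaction-wheel cluster unavailable) [OR] = 1 − (1−0.11) × (1−0.028000) = 0.134920
P(Backup chain 2 down) [OR] = 1 − (1−0.35) × (1−0.18) = 0.467000
P(Thruster branch 2 unavailable) [OR] = 1 − (1−0.23) × (1−0.467000) = 0.589590
P(Control loop 2 lost) [OR] = 1 − (1−0.45) × (1−0.16) × (1−0.27) × (1−0.18) = 0.723447
P(Sensor suite 2 lost) [OR] = 1 − (1−0.16) × (1−0.723447) × (1−0.29) = 0.835064
P(Spacecraft attitude control lost) [OR] = 1 − (1−0.003097) × (1−0.134920) × (1−0.589590) × (1−0.835064) = 0.941623
Rounded to 4 decimal places: P(Spacecraft attitude control lost) ≈ 0.9416.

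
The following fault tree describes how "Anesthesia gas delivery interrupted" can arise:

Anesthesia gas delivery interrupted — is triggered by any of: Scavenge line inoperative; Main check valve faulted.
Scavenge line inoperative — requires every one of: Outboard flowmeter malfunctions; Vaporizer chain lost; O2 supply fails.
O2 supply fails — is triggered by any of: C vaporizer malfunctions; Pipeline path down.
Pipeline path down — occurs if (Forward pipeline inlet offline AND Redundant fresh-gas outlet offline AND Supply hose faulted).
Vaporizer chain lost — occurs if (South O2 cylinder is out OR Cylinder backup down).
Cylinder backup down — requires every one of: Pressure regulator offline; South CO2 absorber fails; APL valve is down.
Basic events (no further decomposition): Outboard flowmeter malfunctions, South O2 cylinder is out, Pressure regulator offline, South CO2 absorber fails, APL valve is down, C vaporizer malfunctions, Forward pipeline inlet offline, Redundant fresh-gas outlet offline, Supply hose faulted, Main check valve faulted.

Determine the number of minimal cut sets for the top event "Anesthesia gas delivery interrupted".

Cylinder backup down [AND]: one cut set from each child combined → 1 × 1 × 1 = 1 cut set(s).
Vaporizer chain lost [OR]: union of children's cut sets → 2 cut set(s).
Pipeline path down [AND]: one cut set from each child combined → 1 × 1 × 1 = 1 cut set(s).
O2 supply fails [OR]: union of children's cut sets → 2 cut set(s).
Scavenge line inoperative [AND]: one cut set from each child combined → 1 × 2 × 2 = 4 cut set(s).
Anesthesia gas delivery interrupted [OR]: union of children's cut sets → 5 cut set(s).
Minimal cut sets: {C vaporizer malfunctions, Outboard flowmeter malfunctions, South O2 cylinder is out}; {Forward pipeline inlet offline, Outboard flowmeter malfunctions, Redundant fresh-gas outlet offline, South O2 cylinder is out, Supply hose faulted}; {APL valve is down, C vaporizer malfunctions, Outboard flowmeter malfunctions, Pressure regulator offline, South CO2 absorber fails}; {APL valve is down, Forward pipeline inlet offline, Outboard flowmeter malfunctions, Pressure regulator offline, Redundant fresh-gas outlet offline, South CO2 absorber fails, Supply hose faulted}; {Main check valve faulted}.

5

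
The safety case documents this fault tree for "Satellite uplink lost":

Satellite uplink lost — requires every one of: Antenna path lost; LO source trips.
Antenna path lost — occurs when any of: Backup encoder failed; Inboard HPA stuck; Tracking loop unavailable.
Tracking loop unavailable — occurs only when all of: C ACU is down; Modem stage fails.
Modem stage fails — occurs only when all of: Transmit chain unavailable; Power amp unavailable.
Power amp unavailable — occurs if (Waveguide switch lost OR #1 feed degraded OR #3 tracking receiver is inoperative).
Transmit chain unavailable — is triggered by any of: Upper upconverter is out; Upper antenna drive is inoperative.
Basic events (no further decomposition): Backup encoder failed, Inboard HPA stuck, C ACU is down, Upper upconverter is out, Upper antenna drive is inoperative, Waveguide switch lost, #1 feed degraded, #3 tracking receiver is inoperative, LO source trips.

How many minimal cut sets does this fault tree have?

Transmit chain unavailable [OR]: union of children's cut sets → 2 cut set(s).
Power amp unavailable [OR]: union of children's cut sets → 3 cut set(s).
Modem stage fails [AND]: one cut set from each child combined → 2 × 3 = 6 cut set(s).
Tracking loop unavailable [AND]: one cut set from each child combined → 1 × 6 = 6 cut set(s).
Antenna path lost [OR]: union of children's cut sets → 8 cut set(s).
Satellite uplink lost [AND]: one cut set from each child combined → 8 × 1 = 8 cut set(s).
Minimal cut sets: {Backup encoder failed, LO source trips}; {Inboard HPA stuck, LO source trips}; {C ACU is down, LO source trips, Upper upconverter is out, Waveguide switch lost}; {#1 feed degraded, C ACU is down, LO source trips, Upper upconverter is out}; {#3 tracking receiver is inoperative, C ACU is down, LO source trips, Upper upconverter is out}; {C ACU is down, LO source trips, Upper antenna drive is inoperative, Waveguide switch lost}; {#1 feed degraded, C ACU is down, LO source trips, Upper antenna drive is inoperative}; {#3 tracking receiver is inoperative, C ACU is down, LO source trips, Upper antenna drive is inoperative}.

8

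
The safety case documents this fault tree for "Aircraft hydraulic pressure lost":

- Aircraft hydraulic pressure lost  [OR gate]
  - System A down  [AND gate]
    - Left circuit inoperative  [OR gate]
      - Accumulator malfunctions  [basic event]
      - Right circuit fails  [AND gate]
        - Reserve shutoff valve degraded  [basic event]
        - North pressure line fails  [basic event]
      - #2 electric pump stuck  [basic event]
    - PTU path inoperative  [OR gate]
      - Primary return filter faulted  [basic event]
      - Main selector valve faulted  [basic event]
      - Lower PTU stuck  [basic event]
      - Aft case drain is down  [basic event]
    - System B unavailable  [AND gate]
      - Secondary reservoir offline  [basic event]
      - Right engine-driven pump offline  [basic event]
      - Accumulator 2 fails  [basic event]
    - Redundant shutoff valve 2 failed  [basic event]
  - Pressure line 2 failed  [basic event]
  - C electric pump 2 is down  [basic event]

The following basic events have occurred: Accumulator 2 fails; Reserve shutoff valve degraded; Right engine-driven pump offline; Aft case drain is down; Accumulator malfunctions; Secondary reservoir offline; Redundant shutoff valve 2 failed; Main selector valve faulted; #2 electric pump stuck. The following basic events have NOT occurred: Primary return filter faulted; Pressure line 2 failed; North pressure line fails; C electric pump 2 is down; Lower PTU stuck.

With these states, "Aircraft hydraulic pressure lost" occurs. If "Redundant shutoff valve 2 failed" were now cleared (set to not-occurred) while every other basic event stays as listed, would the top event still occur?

No

Counterfactual: set "Redundant shutoff valve 2 failed" to not occurred.
Right circuit fails [AND]: Reserve shutoff valve degraded=occurs, North pressure line fails=not → not all inputs occur → does not occur.
Left circuit inoperative [OR]: Accumulator malfunctions=occurs, Right circuit fails=not, #2 electric pump stuck=occurs → at least one input occurs → occurs.
PTU path inoperative [OR]: Primary return filter faulted=not, Main selector valve faulted=occurs, Lower PTU stuck=not, Aft case drain is down=occurs → at least one input occurs → occurs.
System B unavailable [AND]: Secondary reservoir offline=occurs, Right engine-driven pump offline=occurs, Accumulator 2 fails=occurs → all inputs occur → occurs.
System A down [AND]: Left circuit inoperative=occurs, PTU path inoperative=occurs, System B unavailable=occurs, Redundant shutoff valve 2 failed=not → not all inputs occur → does not occur.
Aircraft hydraulic pressure lost [OR]: System A down=not, Pressure line 2 failed=not, C electric pump 2 is down=not → no input occurs → does not occur.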